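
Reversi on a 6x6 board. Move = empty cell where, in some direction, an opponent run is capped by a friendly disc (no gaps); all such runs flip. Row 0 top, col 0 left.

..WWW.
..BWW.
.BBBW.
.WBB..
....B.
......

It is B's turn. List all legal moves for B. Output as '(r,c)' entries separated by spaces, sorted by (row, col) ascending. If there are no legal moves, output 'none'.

Answer: (0,5) (1,5) (2,5) (3,0) (4,0) (4,1)

Derivation:
(0,1): no bracket -> illegal
(0,5): flips 1 -> legal
(1,1): no bracket -> illegal
(1,5): flips 3 -> legal
(2,0): no bracket -> illegal
(2,5): flips 1 -> legal
(3,0): flips 1 -> legal
(3,4): no bracket -> illegal
(3,5): no bracket -> illegal
(4,0): flips 1 -> legal
(4,1): flips 1 -> legal
(4,2): no bracket -> illegal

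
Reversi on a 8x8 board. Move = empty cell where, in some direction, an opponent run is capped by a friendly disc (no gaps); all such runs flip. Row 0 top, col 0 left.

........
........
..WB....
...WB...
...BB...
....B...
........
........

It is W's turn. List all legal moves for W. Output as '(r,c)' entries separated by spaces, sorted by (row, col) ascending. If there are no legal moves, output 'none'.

(1,2): no bracket -> illegal
(1,3): flips 1 -> legal
(1,4): no bracket -> illegal
(2,4): flips 1 -> legal
(2,5): no bracket -> illegal
(3,2): no bracket -> illegal
(3,5): flips 1 -> legal
(4,2): no bracket -> illegal
(4,5): no bracket -> illegal
(5,2): no bracket -> illegal
(5,3): flips 1 -> legal
(5,5): flips 1 -> legal
(6,3): no bracket -> illegal
(6,4): no bracket -> illegal
(6,5): no bracket -> illegal

Answer: (1,3) (2,4) (3,5) (5,3) (5,5)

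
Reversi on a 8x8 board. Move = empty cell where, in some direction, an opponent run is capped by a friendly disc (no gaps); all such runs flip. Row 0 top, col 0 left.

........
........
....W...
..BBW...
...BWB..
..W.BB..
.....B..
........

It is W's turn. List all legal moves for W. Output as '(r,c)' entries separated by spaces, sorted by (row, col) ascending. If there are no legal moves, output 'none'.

Answer: (2,2) (3,1) (4,2) (4,6) (5,6) (6,4) (6,6)

Derivation:
(2,1): no bracket -> illegal
(2,2): flips 1 -> legal
(2,3): no bracket -> illegal
(3,1): flips 2 -> legal
(3,5): no bracket -> illegal
(3,6): no bracket -> illegal
(4,1): no bracket -> illegal
(4,2): flips 2 -> legal
(4,6): flips 1 -> legal
(5,3): no bracket -> illegal
(5,6): flips 1 -> legal
(6,3): no bracket -> illegal
(6,4): flips 1 -> legal
(6,6): flips 1 -> legal
(7,4): no bracket -> illegal
(7,5): no bracket -> illegal
(7,6): no bracket -> illegal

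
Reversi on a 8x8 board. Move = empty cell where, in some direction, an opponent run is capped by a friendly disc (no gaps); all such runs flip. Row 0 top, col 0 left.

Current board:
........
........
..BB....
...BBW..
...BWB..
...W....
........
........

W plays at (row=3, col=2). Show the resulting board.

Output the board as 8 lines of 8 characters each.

Place W at (3,2); scan 8 dirs for brackets.
Dir NW: first cell '.' (not opp) -> no flip
Dir N: opp run (2,2), next='.' -> no flip
Dir NE: opp run (2,3), next='.' -> no flip
Dir W: first cell '.' (not opp) -> no flip
Dir E: opp run (3,3) (3,4) capped by W -> flip
Dir SW: first cell '.' (not opp) -> no flip
Dir S: first cell '.' (not opp) -> no flip
Dir SE: opp run (4,3), next='.' -> no flip
All flips: (3,3) (3,4)

Answer: ........
........
..BB....
..WWWW..
...BWB..
...W....
........
........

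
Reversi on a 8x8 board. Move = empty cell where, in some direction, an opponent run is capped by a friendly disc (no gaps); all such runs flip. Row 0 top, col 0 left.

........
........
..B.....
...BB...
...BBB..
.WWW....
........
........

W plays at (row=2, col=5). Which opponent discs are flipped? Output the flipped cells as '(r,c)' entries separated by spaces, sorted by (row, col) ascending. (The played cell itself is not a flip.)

Answer: (3,4) (4,3)

Derivation:
Dir NW: first cell '.' (not opp) -> no flip
Dir N: first cell '.' (not opp) -> no flip
Dir NE: first cell '.' (not opp) -> no flip
Dir W: first cell '.' (not opp) -> no flip
Dir E: first cell '.' (not opp) -> no flip
Dir SW: opp run (3,4) (4,3) capped by W -> flip
Dir S: first cell '.' (not opp) -> no flip
Dir SE: first cell '.' (not opp) -> no flip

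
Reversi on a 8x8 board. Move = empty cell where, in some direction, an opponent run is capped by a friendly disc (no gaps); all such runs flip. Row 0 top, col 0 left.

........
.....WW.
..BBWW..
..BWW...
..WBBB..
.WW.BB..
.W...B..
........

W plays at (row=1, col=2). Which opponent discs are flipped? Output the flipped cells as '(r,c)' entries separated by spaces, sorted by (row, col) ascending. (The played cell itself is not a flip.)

Answer: (2,2) (2,3) (3,2)

Derivation:
Dir NW: first cell '.' (not opp) -> no flip
Dir N: first cell '.' (not opp) -> no flip
Dir NE: first cell '.' (not opp) -> no flip
Dir W: first cell '.' (not opp) -> no flip
Dir E: first cell '.' (not opp) -> no flip
Dir SW: first cell '.' (not opp) -> no flip
Dir S: opp run (2,2) (3,2) capped by W -> flip
Dir SE: opp run (2,3) capped by W -> flip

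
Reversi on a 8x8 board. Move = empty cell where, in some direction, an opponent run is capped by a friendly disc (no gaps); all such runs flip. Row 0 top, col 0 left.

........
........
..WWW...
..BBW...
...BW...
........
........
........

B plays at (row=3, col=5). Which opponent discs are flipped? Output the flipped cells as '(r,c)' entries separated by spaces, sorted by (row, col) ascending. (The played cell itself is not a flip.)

Dir NW: opp run (2,4), next='.' -> no flip
Dir N: first cell '.' (not opp) -> no flip
Dir NE: first cell '.' (not opp) -> no flip
Dir W: opp run (3,4) capped by B -> flip
Dir E: first cell '.' (not opp) -> no flip
Dir SW: opp run (4,4), next='.' -> no flip
Dir S: first cell '.' (not opp) -> no flip
Dir SE: first cell '.' (not opp) -> no flip

Answer: (3,4)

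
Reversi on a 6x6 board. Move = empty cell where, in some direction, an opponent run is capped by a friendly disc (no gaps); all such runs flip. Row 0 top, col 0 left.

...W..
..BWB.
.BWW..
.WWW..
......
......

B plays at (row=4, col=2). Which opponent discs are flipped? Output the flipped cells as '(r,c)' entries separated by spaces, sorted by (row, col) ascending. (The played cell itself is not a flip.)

Dir NW: opp run (3,1), next='.' -> no flip
Dir N: opp run (3,2) (2,2) capped by B -> flip
Dir NE: opp run (3,3), next='.' -> no flip
Dir W: first cell '.' (not opp) -> no flip
Dir E: first cell '.' (not opp) -> no flip
Dir SW: first cell '.' (not opp) -> no flip
Dir S: first cell '.' (not opp) -> no flip
Dir SE: first cell '.' (not opp) -> no flip

Answer: (2,2) (3,2)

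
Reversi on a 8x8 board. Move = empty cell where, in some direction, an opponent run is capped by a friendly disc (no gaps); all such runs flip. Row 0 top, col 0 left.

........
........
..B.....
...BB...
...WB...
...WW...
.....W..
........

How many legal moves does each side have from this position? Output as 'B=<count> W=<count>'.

-- B to move --
(3,2): no bracket -> illegal
(4,2): flips 1 -> legal
(4,5): no bracket -> illegal
(5,2): flips 1 -> legal
(5,5): no bracket -> illegal
(5,6): no bracket -> illegal
(6,2): flips 1 -> legal
(6,3): flips 2 -> legal
(6,4): flips 1 -> legal
(6,6): no bracket -> illegal
(7,4): no bracket -> illegal
(7,5): no bracket -> illegal
(7,6): no bracket -> illegal
B mobility = 5
-- W to move --
(1,1): no bracket -> illegal
(1,2): no bracket -> illegal
(1,3): no bracket -> illegal
(2,1): no bracket -> illegal
(2,3): flips 1 -> legal
(2,4): flips 2 -> legal
(2,5): flips 1 -> legal
(3,1): no bracket -> illegal
(3,2): no bracket -> illegal
(3,5): flips 1 -> legal
(4,2): no bracket -> illegal
(4,5): flips 1 -> legal
(5,5): no bracket -> illegal
W mobility = 5

Answer: B=5 W=5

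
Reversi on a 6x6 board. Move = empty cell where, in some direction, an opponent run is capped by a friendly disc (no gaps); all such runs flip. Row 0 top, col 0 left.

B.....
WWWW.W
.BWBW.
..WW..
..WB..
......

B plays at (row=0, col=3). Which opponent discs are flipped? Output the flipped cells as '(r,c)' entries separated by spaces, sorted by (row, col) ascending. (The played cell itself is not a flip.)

Answer: (1,2) (1,3)

Derivation:
Dir NW: edge -> no flip
Dir N: edge -> no flip
Dir NE: edge -> no flip
Dir W: first cell '.' (not opp) -> no flip
Dir E: first cell '.' (not opp) -> no flip
Dir SW: opp run (1,2) capped by B -> flip
Dir S: opp run (1,3) capped by B -> flip
Dir SE: first cell '.' (not opp) -> no flip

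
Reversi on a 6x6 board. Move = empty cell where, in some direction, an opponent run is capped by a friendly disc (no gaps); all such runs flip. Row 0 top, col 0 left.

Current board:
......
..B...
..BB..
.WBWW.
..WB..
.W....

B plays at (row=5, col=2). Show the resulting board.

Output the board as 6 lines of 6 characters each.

Place B at (5,2); scan 8 dirs for brackets.
Dir NW: first cell '.' (not opp) -> no flip
Dir N: opp run (4,2) capped by B -> flip
Dir NE: first cell 'B' (not opp) -> no flip
Dir W: opp run (5,1), next='.' -> no flip
Dir E: first cell '.' (not opp) -> no flip
Dir SW: edge -> no flip
Dir S: edge -> no flip
Dir SE: edge -> no flip
All flips: (4,2)

Answer: ......
..B...
..BB..
.WBWW.
..BB..
.WB...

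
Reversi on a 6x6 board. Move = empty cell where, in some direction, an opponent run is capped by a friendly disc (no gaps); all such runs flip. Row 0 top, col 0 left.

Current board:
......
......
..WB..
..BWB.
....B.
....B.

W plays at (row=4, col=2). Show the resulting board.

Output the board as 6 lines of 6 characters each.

Place W at (4,2); scan 8 dirs for brackets.
Dir NW: first cell '.' (not opp) -> no flip
Dir N: opp run (3,2) capped by W -> flip
Dir NE: first cell 'W' (not opp) -> no flip
Dir W: first cell '.' (not opp) -> no flip
Dir E: first cell '.' (not opp) -> no flip
Dir SW: first cell '.' (not opp) -> no flip
Dir S: first cell '.' (not opp) -> no flip
Dir SE: first cell '.' (not opp) -> no flip
All flips: (3,2)

Answer: ......
......
..WB..
..WWB.
..W.B.
....B.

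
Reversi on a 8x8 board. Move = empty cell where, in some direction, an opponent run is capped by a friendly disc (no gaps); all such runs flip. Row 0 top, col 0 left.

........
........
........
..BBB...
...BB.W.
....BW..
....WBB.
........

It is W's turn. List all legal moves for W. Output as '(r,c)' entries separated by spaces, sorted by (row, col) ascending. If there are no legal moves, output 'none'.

Answer: (2,2) (2,4) (5,3) (6,7) (7,5) (7,7)

Derivation:
(2,1): no bracket -> illegal
(2,2): flips 2 -> legal
(2,3): no bracket -> illegal
(2,4): flips 3 -> legal
(2,5): no bracket -> illegal
(3,1): no bracket -> illegal
(3,5): no bracket -> illegal
(4,1): no bracket -> illegal
(4,2): no bracket -> illegal
(4,5): no bracket -> illegal
(5,2): no bracket -> illegal
(5,3): flips 1 -> legal
(5,6): no bracket -> illegal
(5,7): no bracket -> illegal
(6,3): no bracket -> illegal
(6,7): flips 2 -> legal
(7,4): no bracket -> illegal
(7,5): flips 1 -> legal
(7,6): no bracket -> illegal
(7,7): flips 1 -> legal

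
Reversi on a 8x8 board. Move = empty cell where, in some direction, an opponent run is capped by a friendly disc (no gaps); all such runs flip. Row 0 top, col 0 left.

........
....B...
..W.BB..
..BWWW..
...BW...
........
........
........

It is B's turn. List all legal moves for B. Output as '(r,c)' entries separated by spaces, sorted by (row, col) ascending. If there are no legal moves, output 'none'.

Answer: (1,2) (2,3) (3,6) (4,2) (4,5) (4,6) (5,4)

Derivation:
(1,1): no bracket -> illegal
(1,2): flips 1 -> legal
(1,3): no bracket -> illegal
(2,1): no bracket -> illegal
(2,3): flips 1 -> legal
(2,6): no bracket -> illegal
(3,1): no bracket -> illegal
(3,6): flips 3 -> legal
(4,2): flips 1 -> legal
(4,5): flips 2 -> legal
(4,6): flips 1 -> legal
(5,3): no bracket -> illegal
(5,4): flips 2 -> legal
(5,5): no bracket -> illegal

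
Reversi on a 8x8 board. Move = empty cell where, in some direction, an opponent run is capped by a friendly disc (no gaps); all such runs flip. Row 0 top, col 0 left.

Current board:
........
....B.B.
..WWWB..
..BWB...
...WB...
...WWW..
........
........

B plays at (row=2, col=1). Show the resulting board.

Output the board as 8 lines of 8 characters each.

Place B at (2,1); scan 8 dirs for brackets.
Dir NW: first cell '.' (not opp) -> no flip
Dir N: first cell '.' (not opp) -> no flip
Dir NE: first cell '.' (not opp) -> no flip
Dir W: first cell '.' (not opp) -> no flip
Dir E: opp run (2,2) (2,3) (2,4) capped by B -> flip
Dir SW: first cell '.' (not opp) -> no flip
Dir S: first cell '.' (not opp) -> no flip
Dir SE: first cell 'B' (not opp) -> no flip
All flips: (2,2) (2,3) (2,4)

Answer: ........
....B.B.
.BBBBB..
..BWB...
...WB...
...WWW..
........
........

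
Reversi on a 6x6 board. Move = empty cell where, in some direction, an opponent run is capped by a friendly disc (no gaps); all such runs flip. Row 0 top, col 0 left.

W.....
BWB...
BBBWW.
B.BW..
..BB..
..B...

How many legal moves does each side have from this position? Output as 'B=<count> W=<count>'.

-- B to move --
(0,1): flips 1 -> legal
(0,2): flips 1 -> legal
(1,3): flips 2 -> legal
(1,4): flips 1 -> legal
(1,5): flips 2 -> legal
(2,5): flips 2 -> legal
(3,4): flips 2 -> legal
(3,5): no bracket -> illegal
(4,4): flips 1 -> legal
B mobility = 8
-- W to move --
(0,1): flips 1 -> legal
(0,2): no bracket -> illegal
(0,3): no bracket -> illegal
(1,3): flips 1 -> legal
(3,1): flips 2 -> legal
(3,4): no bracket -> illegal
(4,0): flips 3 -> legal
(4,1): flips 1 -> legal
(4,4): no bracket -> illegal
(5,1): flips 1 -> legal
(5,3): flips 1 -> legal
(5,4): no bracket -> illegal
W mobility = 7

Answer: B=8 W=7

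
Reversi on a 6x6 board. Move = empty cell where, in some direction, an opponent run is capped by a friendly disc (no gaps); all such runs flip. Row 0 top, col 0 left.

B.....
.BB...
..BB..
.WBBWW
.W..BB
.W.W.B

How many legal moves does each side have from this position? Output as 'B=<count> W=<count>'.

-- B to move --
(2,0): no bracket -> illegal
(2,1): no bracket -> illegal
(2,4): flips 1 -> legal
(2,5): flips 1 -> legal
(3,0): flips 1 -> legal
(4,0): flips 1 -> legal
(4,2): no bracket -> illegal
(4,3): no bracket -> illegal
(5,0): flips 1 -> legal
(5,2): no bracket -> illegal
(5,4): no bracket -> illegal
B mobility = 5
-- W to move --
(0,1): flips 2 -> legal
(0,2): no bracket -> illegal
(0,3): no bracket -> illegal
(1,0): no bracket -> illegal
(1,3): flips 1 -> legal
(1,4): flips 2 -> legal
(2,0): no bracket -> illegal
(2,1): no bracket -> illegal
(2,4): no bracket -> illegal
(4,2): no bracket -> illegal
(4,3): no bracket -> illegal
(5,4): flips 1 -> legal
W mobility = 4

Answer: B=5 W=4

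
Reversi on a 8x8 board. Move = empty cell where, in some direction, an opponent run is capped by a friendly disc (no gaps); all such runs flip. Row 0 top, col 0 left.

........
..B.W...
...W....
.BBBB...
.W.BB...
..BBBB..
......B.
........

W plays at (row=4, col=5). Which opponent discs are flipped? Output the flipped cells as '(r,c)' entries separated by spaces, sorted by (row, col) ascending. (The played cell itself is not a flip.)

Answer: (3,4)

Derivation:
Dir NW: opp run (3,4) capped by W -> flip
Dir N: first cell '.' (not opp) -> no flip
Dir NE: first cell '.' (not opp) -> no flip
Dir W: opp run (4,4) (4,3), next='.' -> no flip
Dir E: first cell '.' (not opp) -> no flip
Dir SW: opp run (5,4), next='.' -> no flip
Dir S: opp run (5,5), next='.' -> no flip
Dir SE: first cell '.' (not opp) -> no flip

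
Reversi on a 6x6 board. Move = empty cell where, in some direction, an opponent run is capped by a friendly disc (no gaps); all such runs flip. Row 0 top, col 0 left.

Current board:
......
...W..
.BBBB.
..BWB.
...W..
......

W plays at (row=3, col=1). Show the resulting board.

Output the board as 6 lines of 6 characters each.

Place W at (3,1); scan 8 dirs for brackets.
Dir NW: first cell '.' (not opp) -> no flip
Dir N: opp run (2,1), next='.' -> no flip
Dir NE: opp run (2,2) capped by W -> flip
Dir W: first cell '.' (not opp) -> no flip
Dir E: opp run (3,2) capped by W -> flip
Dir SW: first cell '.' (not opp) -> no flip
Dir S: first cell '.' (not opp) -> no flip
Dir SE: first cell '.' (not opp) -> no flip
All flips: (2,2) (3,2)

Answer: ......
...W..
.BWBB.
.WWWB.
...W..
......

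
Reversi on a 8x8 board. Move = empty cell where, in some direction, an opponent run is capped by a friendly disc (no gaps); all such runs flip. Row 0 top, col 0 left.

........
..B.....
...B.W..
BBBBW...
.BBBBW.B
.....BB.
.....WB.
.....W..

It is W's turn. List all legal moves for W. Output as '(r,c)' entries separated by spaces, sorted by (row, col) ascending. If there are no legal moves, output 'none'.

(0,1): flips 2 -> legal
(0,2): no bracket -> illegal
(0,3): no bracket -> illegal
(1,1): no bracket -> illegal
(1,3): no bracket -> illegal
(1,4): no bracket -> illegal
(2,0): no bracket -> illegal
(2,1): no bracket -> illegal
(2,2): no bracket -> illegal
(2,4): no bracket -> illegal
(3,5): no bracket -> illegal
(3,6): no bracket -> illegal
(3,7): no bracket -> illegal
(4,0): flips 4 -> legal
(4,6): no bracket -> illegal
(5,0): no bracket -> illegal
(5,1): no bracket -> illegal
(5,2): flips 1 -> legal
(5,3): no bracket -> illegal
(5,4): flips 1 -> legal
(5,7): flips 1 -> legal
(6,4): no bracket -> illegal
(6,7): flips 2 -> legal
(7,6): no bracket -> illegal
(7,7): no bracket -> illegal

Answer: (0,1) (4,0) (5,2) (5,4) (5,7) (6,7)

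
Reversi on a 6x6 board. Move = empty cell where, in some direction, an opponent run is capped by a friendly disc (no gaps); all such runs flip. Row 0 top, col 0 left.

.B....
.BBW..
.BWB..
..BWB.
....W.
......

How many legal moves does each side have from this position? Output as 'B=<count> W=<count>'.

Answer: B=5 W=8

Derivation:
-- B to move --
(0,2): no bracket -> illegal
(0,3): flips 1 -> legal
(0,4): no bracket -> illegal
(1,4): flips 1 -> legal
(2,4): no bracket -> illegal
(3,1): no bracket -> illegal
(3,5): no bracket -> illegal
(4,2): no bracket -> illegal
(4,3): flips 1 -> legal
(4,5): no bracket -> illegal
(5,3): no bracket -> illegal
(5,4): flips 1 -> legal
(5,5): flips 3 -> legal
B mobility = 5
-- W to move --
(0,0): flips 1 -> legal
(0,2): flips 1 -> legal
(0,3): no bracket -> illegal
(1,0): flips 2 -> legal
(1,4): no bracket -> illegal
(2,0): flips 1 -> legal
(2,4): flips 2 -> legal
(2,5): no bracket -> illegal
(3,0): no bracket -> illegal
(3,1): flips 1 -> legal
(3,5): flips 1 -> legal
(4,1): no bracket -> illegal
(4,2): flips 1 -> legal
(4,3): no bracket -> illegal
(4,5): no bracket -> illegal
W mobility = 8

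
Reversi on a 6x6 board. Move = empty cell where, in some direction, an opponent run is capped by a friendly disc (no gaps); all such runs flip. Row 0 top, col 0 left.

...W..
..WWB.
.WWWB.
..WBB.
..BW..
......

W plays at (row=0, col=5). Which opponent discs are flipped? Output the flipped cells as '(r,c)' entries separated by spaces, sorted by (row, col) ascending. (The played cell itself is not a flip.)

Answer: (1,4)

Derivation:
Dir NW: edge -> no flip
Dir N: edge -> no flip
Dir NE: edge -> no flip
Dir W: first cell '.' (not opp) -> no flip
Dir E: edge -> no flip
Dir SW: opp run (1,4) capped by W -> flip
Dir S: first cell '.' (not opp) -> no flip
Dir SE: edge -> no flip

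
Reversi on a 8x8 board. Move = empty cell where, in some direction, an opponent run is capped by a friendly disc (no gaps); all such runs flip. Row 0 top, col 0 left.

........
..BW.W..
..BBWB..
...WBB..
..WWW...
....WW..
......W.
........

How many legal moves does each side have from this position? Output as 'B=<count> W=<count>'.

-- B to move --
(0,2): flips 2 -> legal
(0,3): flips 1 -> legal
(0,4): flips 1 -> legal
(0,5): flips 1 -> legal
(0,6): no bracket -> illegal
(1,4): flips 2 -> legal
(1,6): no bracket -> illegal
(2,6): no bracket -> illegal
(3,1): no bracket -> illegal
(3,2): flips 1 -> legal
(4,1): no bracket -> illegal
(4,5): no bracket -> illegal
(4,6): no bracket -> illegal
(5,1): no bracket -> illegal
(5,2): flips 1 -> legal
(5,3): flips 3 -> legal
(5,6): no bracket -> illegal
(5,7): no bracket -> illegal
(6,3): no bracket -> illegal
(6,4): flips 2 -> legal
(6,5): no bracket -> illegal
(6,7): no bracket -> illegal
(7,5): no bracket -> illegal
(7,6): no bracket -> illegal
(7,7): flips 4 -> legal
B mobility = 10
-- W to move --
(0,1): no bracket -> illegal
(0,2): no bracket -> illegal
(0,3): no bracket -> illegal
(1,1): flips 2 -> legal
(1,4): no bracket -> illegal
(1,6): flips 2 -> legal
(2,1): flips 2 -> legal
(2,6): flips 2 -> legal
(3,1): flips 1 -> legal
(3,2): no bracket -> illegal
(3,6): flips 2 -> legal
(4,5): flips 2 -> legal
(4,6): flips 1 -> legal
W mobility = 8

Answer: B=10 W=8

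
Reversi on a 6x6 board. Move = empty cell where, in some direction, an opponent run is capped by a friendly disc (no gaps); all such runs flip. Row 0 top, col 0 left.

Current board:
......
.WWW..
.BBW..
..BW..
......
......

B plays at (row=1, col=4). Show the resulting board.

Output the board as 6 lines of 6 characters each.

Answer: ......
.WWWB.
.BBB..
..BW..
......
......

Derivation:
Place B at (1,4); scan 8 dirs for brackets.
Dir NW: first cell '.' (not opp) -> no flip
Dir N: first cell '.' (not opp) -> no flip
Dir NE: first cell '.' (not opp) -> no flip
Dir W: opp run (1,3) (1,2) (1,1), next='.' -> no flip
Dir E: first cell '.' (not opp) -> no flip
Dir SW: opp run (2,3) capped by B -> flip
Dir S: first cell '.' (not opp) -> no flip
Dir SE: first cell '.' (not opp) -> no flip
All flips: (2,3)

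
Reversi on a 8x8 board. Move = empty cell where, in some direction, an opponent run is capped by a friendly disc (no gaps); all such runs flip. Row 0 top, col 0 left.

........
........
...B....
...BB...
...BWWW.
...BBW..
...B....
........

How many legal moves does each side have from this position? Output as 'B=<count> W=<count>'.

Answer: B=5 W=8

Derivation:
-- B to move --
(3,5): flips 1 -> legal
(3,6): flips 1 -> legal
(3,7): no bracket -> illegal
(4,7): flips 3 -> legal
(5,6): flips 2 -> legal
(5,7): no bracket -> illegal
(6,4): no bracket -> illegal
(6,5): no bracket -> illegal
(6,6): flips 2 -> legal
B mobility = 5
-- W to move --
(1,2): flips 2 -> legal
(1,3): no bracket -> illegal
(1,4): no bracket -> illegal
(2,2): flips 1 -> legal
(2,4): flips 1 -> legal
(2,5): no bracket -> illegal
(3,2): no bracket -> illegal
(3,5): no bracket -> illegal
(4,2): flips 1 -> legal
(5,2): flips 2 -> legal
(6,2): flips 1 -> legal
(6,4): flips 1 -> legal
(6,5): no bracket -> illegal
(7,2): flips 2 -> legal
(7,3): no bracket -> illegal
(7,4): no bracket -> illegal
W mobility = 8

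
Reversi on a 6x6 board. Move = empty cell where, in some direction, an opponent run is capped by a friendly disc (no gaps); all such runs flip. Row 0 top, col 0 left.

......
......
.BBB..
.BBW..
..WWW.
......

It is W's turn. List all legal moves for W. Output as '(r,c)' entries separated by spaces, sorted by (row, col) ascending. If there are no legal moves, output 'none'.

(1,0): flips 2 -> legal
(1,1): flips 1 -> legal
(1,2): flips 2 -> legal
(1,3): flips 1 -> legal
(1,4): no bracket -> illegal
(2,0): flips 1 -> legal
(2,4): no bracket -> illegal
(3,0): flips 2 -> legal
(3,4): no bracket -> illegal
(4,0): no bracket -> illegal
(4,1): no bracket -> illegal

Answer: (1,0) (1,1) (1,2) (1,3) (2,0) (3,0)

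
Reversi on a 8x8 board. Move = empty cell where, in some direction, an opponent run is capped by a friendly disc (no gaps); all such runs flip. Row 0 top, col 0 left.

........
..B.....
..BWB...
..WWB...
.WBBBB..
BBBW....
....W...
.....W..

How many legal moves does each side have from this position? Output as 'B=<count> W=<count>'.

Answer: B=9 W=16

Derivation:
-- B to move --
(1,3): flips 2 -> legal
(1,4): flips 3 -> legal
(2,1): flips 1 -> legal
(3,0): flips 1 -> legal
(3,1): flips 3 -> legal
(4,0): flips 1 -> legal
(5,4): flips 1 -> legal
(5,5): no bracket -> illegal
(6,2): flips 1 -> legal
(6,3): flips 1 -> legal
(6,5): no bracket -> illegal
(6,6): no bracket -> illegal
(7,3): no bracket -> illegal
(7,4): no bracket -> illegal
(7,6): no bracket -> illegal
B mobility = 9
-- W to move --
(0,1): flips 1 -> legal
(0,2): flips 2 -> legal
(0,3): no bracket -> illegal
(1,1): flips 1 -> legal
(1,3): no bracket -> illegal
(1,4): no bracket -> illegal
(1,5): flips 1 -> legal
(2,1): flips 1 -> legal
(2,5): flips 1 -> legal
(3,1): flips 1 -> legal
(3,5): flips 2 -> legal
(3,6): no bracket -> illegal
(4,0): no bracket -> illegal
(4,6): flips 4 -> legal
(5,4): flips 1 -> legal
(5,5): flips 1 -> legal
(5,6): flips 2 -> legal
(6,0): flips 2 -> legal
(6,1): flips 1 -> legal
(6,2): flips 2 -> legal
(6,3): flips 1 -> legal
W mobility = 16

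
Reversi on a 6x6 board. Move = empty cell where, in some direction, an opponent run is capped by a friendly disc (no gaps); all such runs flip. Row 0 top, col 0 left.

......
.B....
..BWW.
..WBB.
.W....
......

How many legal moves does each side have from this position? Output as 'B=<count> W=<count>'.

Answer: B=7 W=7

Derivation:
-- B to move --
(1,2): flips 1 -> legal
(1,3): flips 1 -> legal
(1,4): flips 1 -> legal
(1,5): flips 1 -> legal
(2,1): no bracket -> illegal
(2,5): flips 2 -> legal
(3,0): no bracket -> illegal
(3,1): flips 1 -> legal
(3,5): no bracket -> illegal
(4,0): no bracket -> illegal
(4,2): flips 1 -> legal
(4,3): no bracket -> illegal
(5,0): no bracket -> illegal
(5,1): no bracket -> illegal
(5,2): no bracket -> illegal
B mobility = 7
-- W to move --
(0,0): no bracket -> illegal
(0,1): no bracket -> illegal
(0,2): no bracket -> illegal
(1,0): no bracket -> illegal
(1,2): flips 1 -> legal
(1,3): no bracket -> illegal
(2,0): no bracket -> illegal
(2,1): flips 1 -> legal
(2,5): no bracket -> illegal
(3,1): no bracket -> illegal
(3,5): flips 2 -> legal
(4,2): flips 1 -> legal
(4,3): flips 1 -> legal
(4,4): flips 1 -> legal
(4,5): flips 1 -> legal
W mobility = 7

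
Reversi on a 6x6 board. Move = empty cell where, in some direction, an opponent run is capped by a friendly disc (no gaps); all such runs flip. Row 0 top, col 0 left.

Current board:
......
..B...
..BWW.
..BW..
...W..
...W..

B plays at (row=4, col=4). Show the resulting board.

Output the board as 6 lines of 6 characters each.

Place B at (4,4); scan 8 dirs for brackets.
Dir NW: opp run (3,3) capped by B -> flip
Dir N: first cell '.' (not opp) -> no flip
Dir NE: first cell '.' (not opp) -> no flip
Dir W: opp run (4,3), next='.' -> no flip
Dir E: first cell '.' (not opp) -> no flip
Dir SW: opp run (5,3), next=edge -> no flip
Dir S: first cell '.' (not opp) -> no flip
Dir SE: first cell '.' (not opp) -> no flip
All flips: (3,3)

Answer: ......
..B...
..BWW.
..BB..
...WB.
...W..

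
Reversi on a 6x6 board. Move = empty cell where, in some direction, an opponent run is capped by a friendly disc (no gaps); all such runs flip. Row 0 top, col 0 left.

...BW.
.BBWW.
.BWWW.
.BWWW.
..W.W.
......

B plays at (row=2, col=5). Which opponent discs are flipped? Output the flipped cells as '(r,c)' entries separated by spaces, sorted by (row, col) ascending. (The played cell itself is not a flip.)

Answer: (1,4) (2,2) (2,3) (2,4)

Derivation:
Dir NW: opp run (1,4) capped by B -> flip
Dir N: first cell '.' (not opp) -> no flip
Dir NE: edge -> no flip
Dir W: opp run (2,4) (2,3) (2,2) capped by B -> flip
Dir E: edge -> no flip
Dir SW: opp run (3,4), next='.' -> no flip
Dir S: first cell '.' (not opp) -> no flip
Dir SE: edge -> no flip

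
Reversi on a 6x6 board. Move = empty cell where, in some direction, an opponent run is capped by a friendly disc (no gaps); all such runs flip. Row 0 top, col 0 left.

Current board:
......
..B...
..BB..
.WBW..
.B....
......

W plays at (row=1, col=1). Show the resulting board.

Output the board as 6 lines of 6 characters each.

Answer: ......
.WB...
..WB..
.WBW..
.B....
......

Derivation:
Place W at (1,1); scan 8 dirs for brackets.
Dir NW: first cell '.' (not opp) -> no flip
Dir N: first cell '.' (not opp) -> no flip
Dir NE: first cell '.' (not opp) -> no flip
Dir W: first cell '.' (not opp) -> no flip
Dir E: opp run (1,2), next='.' -> no flip
Dir SW: first cell '.' (not opp) -> no flip
Dir S: first cell '.' (not opp) -> no flip
Dir SE: opp run (2,2) capped by W -> flip
All flips: (2,2)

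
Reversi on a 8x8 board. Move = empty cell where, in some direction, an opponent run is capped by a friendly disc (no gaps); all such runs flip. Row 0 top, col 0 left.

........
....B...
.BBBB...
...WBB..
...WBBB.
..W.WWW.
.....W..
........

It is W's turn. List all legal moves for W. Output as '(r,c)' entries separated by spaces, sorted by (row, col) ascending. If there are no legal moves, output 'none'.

Answer: (0,4) (1,1) (1,2) (1,3) (1,5) (2,5) (3,6) (3,7) (4,7)

Derivation:
(0,3): no bracket -> illegal
(0,4): flips 4 -> legal
(0,5): no bracket -> illegal
(1,0): no bracket -> illegal
(1,1): flips 1 -> legal
(1,2): flips 3 -> legal
(1,3): flips 1 -> legal
(1,5): flips 1 -> legal
(2,0): no bracket -> illegal
(2,5): flips 3 -> legal
(2,6): no bracket -> illegal
(3,0): no bracket -> illegal
(3,1): no bracket -> illegal
(3,2): no bracket -> illegal
(3,6): flips 4 -> legal
(3,7): flips 1 -> legal
(4,7): flips 3 -> legal
(5,3): no bracket -> illegal
(5,7): no bracket -> illegal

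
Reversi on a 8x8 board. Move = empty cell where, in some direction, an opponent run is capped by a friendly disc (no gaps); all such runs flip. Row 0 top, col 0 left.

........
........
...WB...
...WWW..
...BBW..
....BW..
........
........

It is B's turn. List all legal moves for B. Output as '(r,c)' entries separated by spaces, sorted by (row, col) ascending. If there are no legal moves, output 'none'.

Answer: (1,3) (2,2) (2,5) (2,6) (3,6) (4,2) (4,6) (5,6) (6,6)

Derivation:
(1,2): no bracket -> illegal
(1,3): flips 2 -> legal
(1,4): no bracket -> illegal
(2,2): flips 2 -> legal
(2,5): flips 1 -> legal
(2,6): flips 1 -> legal
(3,2): no bracket -> illegal
(3,6): flips 1 -> legal
(4,2): flips 1 -> legal
(4,6): flips 2 -> legal
(5,6): flips 1 -> legal
(6,4): no bracket -> illegal
(6,5): no bracket -> illegal
(6,6): flips 1 -> legal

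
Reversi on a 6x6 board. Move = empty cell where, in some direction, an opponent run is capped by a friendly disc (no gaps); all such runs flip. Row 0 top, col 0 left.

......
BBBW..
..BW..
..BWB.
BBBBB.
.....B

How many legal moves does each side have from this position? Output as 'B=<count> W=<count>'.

-- B to move --
(0,2): no bracket -> illegal
(0,3): flips 3 -> legal
(0,4): flips 1 -> legal
(1,4): flips 2 -> legal
(2,4): flips 2 -> legal
B mobility = 4
-- W to move --
(0,0): flips 2 -> legal
(0,1): flips 1 -> legal
(0,2): no bracket -> illegal
(0,3): no bracket -> illegal
(2,0): no bracket -> illegal
(2,1): flips 1 -> legal
(2,4): no bracket -> illegal
(2,5): no bracket -> illegal
(3,0): no bracket -> illegal
(3,1): flips 2 -> legal
(3,5): flips 1 -> legal
(4,5): flips 1 -> legal
(5,0): flips 2 -> legal
(5,1): flips 1 -> legal
(5,2): no bracket -> illegal
(5,3): flips 1 -> legal
(5,4): no bracket -> illegal
W mobility = 9

Answer: B=4 W=9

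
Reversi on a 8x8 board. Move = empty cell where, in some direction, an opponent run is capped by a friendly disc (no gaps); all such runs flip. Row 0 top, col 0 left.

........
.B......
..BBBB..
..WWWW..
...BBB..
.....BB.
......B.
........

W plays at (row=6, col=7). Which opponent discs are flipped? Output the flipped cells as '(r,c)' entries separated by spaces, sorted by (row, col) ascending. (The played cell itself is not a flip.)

Answer: (4,5) (5,6)

Derivation:
Dir NW: opp run (5,6) (4,5) capped by W -> flip
Dir N: first cell '.' (not opp) -> no flip
Dir NE: edge -> no flip
Dir W: opp run (6,6), next='.' -> no flip
Dir E: edge -> no flip
Dir SW: first cell '.' (not opp) -> no flip
Dir S: first cell '.' (not opp) -> no flip
Dir SE: edge -> no flip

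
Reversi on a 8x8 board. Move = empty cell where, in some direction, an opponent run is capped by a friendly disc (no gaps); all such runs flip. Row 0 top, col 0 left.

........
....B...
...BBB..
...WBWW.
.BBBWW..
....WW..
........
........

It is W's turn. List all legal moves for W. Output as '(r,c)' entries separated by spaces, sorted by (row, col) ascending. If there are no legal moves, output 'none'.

(0,3): flips 2 -> legal
(0,4): flips 3 -> legal
(0,5): no bracket -> illegal
(1,2): flips 2 -> legal
(1,3): flips 2 -> legal
(1,5): flips 2 -> legal
(1,6): no bracket -> illegal
(2,2): no bracket -> illegal
(2,6): no bracket -> illegal
(3,0): no bracket -> illegal
(3,1): no bracket -> illegal
(3,2): flips 1 -> legal
(4,0): flips 3 -> legal
(5,0): no bracket -> illegal
(5,1): flips 1 -> legal
(5,2): no bracket -> illegal
(5,3): flips 1 -> legal

Answer: (0,3) (0,4) (1,2) (1,3) (1,5) (3,2) (4,0) (5,1) (5,3)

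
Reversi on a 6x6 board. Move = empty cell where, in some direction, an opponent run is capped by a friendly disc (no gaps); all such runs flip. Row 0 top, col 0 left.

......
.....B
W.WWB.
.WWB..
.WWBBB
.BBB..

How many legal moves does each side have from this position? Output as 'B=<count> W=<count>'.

Answer: B=6 W=4

Derivation:
-- B to move --
(1,0): no bracket -> illegal
(1,1): flips 1 -> legal
(1,2): flips 3 -> legal
(1,3): flips 1 -> legal
(1,4): no bracket -> illegal
(2,1): flips 5 -> legal
(3,0): flips 3 -> legal
(3,4): no bracket -> illegal
(4,0): flips 2 -> legal
(5,0): no bracket -> illegal
B mobility = 6
-- W to move --
(0,4): no bracket -> illegal
(0,5): no bracket -> illegal
(1,3): no bracket -> illegal
(1,4): no bracket -> illegal
(2,5): flips 1 -> legal
(3,4): flips 1 -> legal
(3,5): no bracket -> illegal
(4,0): no bracket -> illegal
(5,0): no bracket -> illegal
(5,4): flips 1 -> legal
(5,5): flips 2 -> legal
W mobility = 4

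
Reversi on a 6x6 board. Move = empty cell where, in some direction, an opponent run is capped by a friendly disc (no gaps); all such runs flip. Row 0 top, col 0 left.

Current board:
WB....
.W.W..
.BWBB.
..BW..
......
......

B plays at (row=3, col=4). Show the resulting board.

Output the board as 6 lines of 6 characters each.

Place B at (3,4); scan 8 dirs for brackets.
Dir NW: first cell 'B' (not opp) -> no flip
Dir N: first cell 'B' (not opp) -> no flip
Dir NE: first cell '.' (not opp) -> no flip
Dir W: opp run (3,3) capped by B -> flip
Dir E: first cell '.' (not opp) -> no flip
Dir SW: first cell '.' (not opp) -> no flip
Dir S: first cell '.' (not opp) -> no flip
Dir SE: first cell '.' (not opp) -> no flip
All flips: (3,3)

Answer: WB....
.W.W..
.BWBB.
..BBB.
......
......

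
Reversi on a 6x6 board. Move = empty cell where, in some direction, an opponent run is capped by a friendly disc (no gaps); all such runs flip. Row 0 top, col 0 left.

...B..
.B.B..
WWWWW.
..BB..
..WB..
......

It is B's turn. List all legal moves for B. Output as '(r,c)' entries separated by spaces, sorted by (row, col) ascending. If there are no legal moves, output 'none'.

(1,0): flips 1 -> legal
(1,2): flips 1 -> legal
(1,4): flips 1 -> legal
(1,5): flips 1 -> legal
(2,5): no bracket -> illegal
(3,0): no bracket -> illegal
(3,1): flips 2 -> legal
(3,4): no bracket -> illegal
(3,5): flips 1 -> legal
(4,1): flips 1 -> legal
(5,1): flips 1 -> legal
(5,2): flips 1 -> legal
(5,3): no bracket -> illegal

Answer: (1,0) (1,2) (1,4) (1,5) (3,1) (3,5) (4,1) (5,1) (5,2)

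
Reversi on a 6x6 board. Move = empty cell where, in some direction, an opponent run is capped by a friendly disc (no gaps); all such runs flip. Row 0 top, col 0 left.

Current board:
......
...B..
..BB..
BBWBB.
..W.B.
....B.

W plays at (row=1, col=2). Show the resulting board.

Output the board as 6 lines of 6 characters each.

Answer: ......
..WB..
..WB..
BBWBB.
..W.B.
....B.

Derivation:
Place W at (1,2); scan 8 dirs for brackets.
Dir NW: first cell '.' (not opp) -> no flip
Dir N: first cell '.' (not opp) -> no flip
Dir NE: first cell '.' (not opp) -> no flip
Dir W: first cell '.' (not opp) -> no flip
Dir E: opp run (1,3), next='.' -> no flip
Dir SW: first cell '.' (not opp) -> no flip
Dir S: opp run (2,2) capped by W -> flip
Dir SE: opp run (2,3) (3,4), next='.' -> no flip
All flips: (2,2)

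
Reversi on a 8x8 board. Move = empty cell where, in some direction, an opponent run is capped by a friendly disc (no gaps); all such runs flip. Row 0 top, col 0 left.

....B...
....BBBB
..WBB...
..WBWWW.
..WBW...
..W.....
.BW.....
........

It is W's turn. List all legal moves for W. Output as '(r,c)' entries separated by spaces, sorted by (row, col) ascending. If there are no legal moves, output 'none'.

Answer: (0,5) (0,6) (1,2) (1,3) (2,5) (5,4) (6,0) (7,0)

Derivation:
(0,3): no bracket -> illegal
(0,5): flips 2 -> legal
(0,6): flips 3 -> legal
(0,7): no bracket -> illegal
(1,2): flips 1 -> legal
(1,3): flips 1 -> legal
(2,5): flips 2 -> legal
(2,6): no bracket -> illegal
(2,7): no bracket -> illegal
(5,0): no bracket -> illegal
(5,1): no bracket -> illegal
(5,3): no bracket -> illegal
(5,4): flips 1 -> legal
(6,0): flips 1 -> legal
(7,0): flips 1 -> legal
(7,1): no bracket -> illegal
(7,2): no bracket -> illegal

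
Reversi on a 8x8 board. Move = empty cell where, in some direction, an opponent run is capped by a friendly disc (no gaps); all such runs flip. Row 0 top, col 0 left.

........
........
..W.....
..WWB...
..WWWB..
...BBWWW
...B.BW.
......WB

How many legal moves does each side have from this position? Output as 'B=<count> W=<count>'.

-- B to move --
(1,1): flips 5 -> legal
(1,2): no bracket -> illegal
(1,3): no bracket -> illegal
(2,1): flips 2 -> legal
(2,3): flips 2 -> legal
(2,4): no bracket -> illegal
(3,1): flips 3 -> legal
(3,5): flips 1 -> legal
(4,1): flips 3 -> legal
(4,6): no bracket -> illegal
(4,7): flips 1 -> legal
(5,1): no bracket -> illegal
(5,2): flips 1 -> legal
(6,4): no bracket -> illegal
(6,7): flips 2 -> legal
(7,5): flips 1 -> legal
B mobility = 10
-- W to move --
(2,3): flips 2 -> legal
(2,4): flips 1 -> legal
(2,5): flips 1 -> legal
(3,5): flips 2 -> legal
(3,6): no bracket -> illegal
(4,6): flips 1 -> legal
(5,2): flips 2 -> legal
(6,2): flips 1 -> legal
(6,4): flips 3 -> legal
(6,7): no bracket -> illegal
(7,2): no bracket -> illegal
(7,3): flips 2 -> legal
(7,4): flips 1 -> legal
(7,5): flips 1 -> legal
W mobility = 11

Answer: B=10 W=11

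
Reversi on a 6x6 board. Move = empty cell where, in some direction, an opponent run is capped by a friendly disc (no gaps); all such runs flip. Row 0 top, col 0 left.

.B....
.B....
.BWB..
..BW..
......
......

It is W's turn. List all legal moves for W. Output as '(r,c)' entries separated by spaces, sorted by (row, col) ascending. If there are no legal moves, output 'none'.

(0,0): flips 1 -> legal
(0,2): no bracket -> illegal
(1,0): no bracket -> illegal
(1,2): no bracket -> illegal
(1,3): flips 1 -> legal
(1,4): no bracket -> illegal
(2,0): flips 1 -> legal
(2,4): flips 1 -> legal
(3,0): no bracket -> illegal
(3,1): flips 1 -> legal
(3,4): no bracket -> illegal
(4,1): no bracket -> illegal
(4,2): flips 1 -> legal
(4,3): no bracket -> illegal

Answer: (0,0) (1,3) (2,0) (2,4) (3,1) (4,2)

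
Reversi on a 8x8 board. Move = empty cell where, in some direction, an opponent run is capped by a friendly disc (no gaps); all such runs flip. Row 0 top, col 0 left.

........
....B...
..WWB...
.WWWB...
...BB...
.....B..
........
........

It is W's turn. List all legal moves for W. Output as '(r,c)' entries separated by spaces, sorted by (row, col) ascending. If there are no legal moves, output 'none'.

(0,3): no bracket -> illegal
(0,4): no bracket -> illegal
(0,5): flips 1 -> legal
(1,3): no bracket -> illegal
(1,5): flips 1 -> legal
(2,5): flips 1 -> legal
(3,5): flips 1 -> legal
(4,2): no bracket -> illegal
(4,5): flips 1 -> legal
(4,6): no bracket -> illegal
(5,2): no bracket -> illegal
(5,3): flips 1 -> legal
(5,4): flips 1 -> legal
(5,6): no bracket -> illegal
(6,4): no bracket -> illegal
(6,5): no bracket -> illegal
(6,6): flips 2 -> legal

Answer: (0,5) (1,5) (2,5) (3,5) (4,5) (5,3) (5,4) (6,6)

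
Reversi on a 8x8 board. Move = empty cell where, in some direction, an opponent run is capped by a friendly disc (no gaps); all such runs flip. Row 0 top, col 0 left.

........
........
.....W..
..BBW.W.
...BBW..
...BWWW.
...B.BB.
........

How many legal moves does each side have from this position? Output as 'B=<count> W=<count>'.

Answer: B=8 W=10

Derivation:
-- B to move --
(1,4): no bracket -> illegal
(1,5): no bracket -> illegal
(1,6): flips 2 -> legal
(2,3): no bracket -> illegal
(2,4): flips 1 -> legal
(2,6): no bracket -> illegal
(2,7): flips 3 -> legal
(3,5): flips 3 -> legal
(3,7): no bracket -> illegal
(4,6): flips 2 -> legal
(4,7): flips 1 -> legal
(5,7): flips 3 -> legal
(6,4): flips 1 -> legal
(6,7): no bracket -> illegal
B mobility = 8
-- W to move --
(2,1): flips 2 -> legal
(2,2): flips 2 -> legal
(2,3): no bracket -> illegal
(2,4): no bracket -> illegal
(3,1): flips 2 -> legal
(3,5): no bracket -> illegal
(4,1): no bracket -> illegal
(4,2): flips 2 -> legal
(5,2): flips 2 -> legal
(5,7): no bracket -> illegal
(6,2): no bracket -> illegal
(6,4): no bracket -> illegal
(6,7): no bracket -> illegal
(7,2): flips 1 -> legal
(7,3): no bracket -> illegal
(7,4): flips 1 -> legal
(7,5): flips 1 -> legal
(7,6): flips 2 -> legal
(7,7): flips 1 -> legal
W mobility = 10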